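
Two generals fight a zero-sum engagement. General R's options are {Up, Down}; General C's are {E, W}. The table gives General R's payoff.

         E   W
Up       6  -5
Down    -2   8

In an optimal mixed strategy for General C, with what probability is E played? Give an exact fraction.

13/21

Row minima: Up → -5, Down → -2; maximin = -2.
Column maxima: E → 6, W → 8; minimax = 6.
-2 ≠ 6, so there is no saddle point; optimal play is mixed.
Let General R play Up with probability p. Expected payoff against E: 6p + (-2)(1−p) = 8p − 2; against W: (-5)p + 8(1−p) = −13p + 8.
Setting these equal: 8p − 2 = −13p + 8 ⇒ 21p = 10 ⇒ p = 10/21, and the value is (8)·(10/21) − 2 = 38/21.
For General C: with q = P(E), equating Up's and Down's payoffs gives 11q − 5 = −10q + 8 ⇒ q = 13/21.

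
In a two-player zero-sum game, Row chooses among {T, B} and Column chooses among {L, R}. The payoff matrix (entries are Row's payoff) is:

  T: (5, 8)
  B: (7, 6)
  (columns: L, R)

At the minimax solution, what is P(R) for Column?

1/2

Row minima: T → 5, B → 6; maximin = 6.
Column maxima: L → 7, R → 8; minimax = 7.
6 ≠ 7, so there is no saddle point; optimal play is mixed.
Let Row play T with probability p. Expected payoff against L: 5p + 7(1−p) = −2p + 7; against R: 8p + 6(1−p) = 2p + 6.
Setting these equal: −2p + 7 = 2p + 6 ⇒ −4p = -1 ⇒ p = 1/4, and the value is (-2)·(1/4) + 7 = 13/2.
For Column: with q = P(L), equating T's and B's payoffs gives −3q + 8 = q + 6 ⇒ q = 1/2.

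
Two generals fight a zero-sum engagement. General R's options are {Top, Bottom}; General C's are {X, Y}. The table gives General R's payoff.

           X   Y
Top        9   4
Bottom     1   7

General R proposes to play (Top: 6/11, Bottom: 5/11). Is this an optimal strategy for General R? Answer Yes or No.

Yes

Against X this mix gives (6/11)·9 + (5/11)·1 = 59/11.
Against Y this mix gives (6/11)·4 + (5/11)·7 = 59/11.
All of General C's active replies (X, Y) yield 59/11, and no column does worse for General R. The mix makes General C indifferent and guarantees 59/11, so it is optimal.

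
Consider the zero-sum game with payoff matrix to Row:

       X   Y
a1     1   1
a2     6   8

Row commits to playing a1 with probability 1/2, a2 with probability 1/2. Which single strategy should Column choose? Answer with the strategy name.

If Column plays X, Row's expected payoff is (1/2)·1 + (1/2)·6 = 7/2.
If Column plays Y, Row's expected payoff is (1/2)·1 + (1/2)·8 = 9/2.
Column minimizes Row's payoff; the smallest is 7/2, so the best response is X.

X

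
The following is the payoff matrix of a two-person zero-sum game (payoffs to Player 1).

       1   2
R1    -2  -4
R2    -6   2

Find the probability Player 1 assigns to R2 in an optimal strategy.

1/5

Row minima: R1 → -4, R2 → -6; maximin = -4.
Column maxima: 1 → -2, 2 → 2; minimax = -2.
-4 ≠ -2, so there is no saddle point; optimal play is mixed.
Let Player 1 play R1 with probability p. Expected payoff against 1: (-2)p + (-6)(1−p) = 4p − 6; against 2: (-4)p + 2(1−p) = −6p + 2.
Setting these equal: 4p − 6 = −6p + 2 ⇒ 10p = 8 ⇒ p = 4/5, and the value is (4)·(4/5) − 6 = -14/5.
For Player 2: with q = P(1), equating R1's and R2's payoffs gives 2q − 4 = −8q + 2 ⇒ q = 3/5.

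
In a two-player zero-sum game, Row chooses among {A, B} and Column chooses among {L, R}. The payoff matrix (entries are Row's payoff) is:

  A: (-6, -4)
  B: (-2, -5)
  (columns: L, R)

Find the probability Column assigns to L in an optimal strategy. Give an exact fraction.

1/5

Row minima: A → -6, B → -5; maximin = -5.
Column maxima: L → -2, R → -4; minimax = -4.
-5 ≠ -4, so there is no saddle point; optimal play is mixed.
Let Row play A with probability p. Expected payoff against L: (-6)p + (-2)(1−p) = −4p − 2; against R: (-4)p + (-5)(1−p) = p − 5.
Setting these equal: −4p − 2 = p − 5 ⇒ −5p = -3 ⇒ p = 3/5, and the value is (-4)·(3/5) − 2 = -22/5.
For Column: with q = P(L), equating A's and B's payoffs gives −2q − 4 = 3q − 5 ⇒ q = 1/5.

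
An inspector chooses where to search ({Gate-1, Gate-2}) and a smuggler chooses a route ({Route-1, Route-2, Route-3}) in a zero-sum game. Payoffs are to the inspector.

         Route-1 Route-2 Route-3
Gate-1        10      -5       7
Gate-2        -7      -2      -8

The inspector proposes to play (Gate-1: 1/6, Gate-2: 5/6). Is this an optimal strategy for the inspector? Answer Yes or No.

Against Route-1 this mix gives (1/6)·10 + (5/6)·(-7) = -25/6.
Against Route-2 this mix gives (1/6)·(-5) + (5/6)·(-2) = -5/2.
Against Route-3 this mix gives (1/6)·7 + (5/6)·(-8) = -11/2.
The smuggler will play Route-3, holding the inspector to -11/2. Shifting weight toward the row that does better against Route-3 would raise this floor (the equalizing mix achieves -3 against both Route-3 and Route-2), so the proposed strategy is not optimal.

No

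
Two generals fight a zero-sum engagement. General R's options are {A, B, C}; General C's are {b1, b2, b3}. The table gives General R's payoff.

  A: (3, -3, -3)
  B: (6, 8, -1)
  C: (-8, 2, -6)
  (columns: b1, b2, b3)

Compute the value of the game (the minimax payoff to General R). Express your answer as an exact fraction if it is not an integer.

-1

Row minima: A → -3, B → -1, C → -8; maximin = -1.
Column maxima: b1 → 6, b2 → 8, b3 → -1; minimax = -1.
Since maximin = minimax = -1, there is a saddle point and the value is -1.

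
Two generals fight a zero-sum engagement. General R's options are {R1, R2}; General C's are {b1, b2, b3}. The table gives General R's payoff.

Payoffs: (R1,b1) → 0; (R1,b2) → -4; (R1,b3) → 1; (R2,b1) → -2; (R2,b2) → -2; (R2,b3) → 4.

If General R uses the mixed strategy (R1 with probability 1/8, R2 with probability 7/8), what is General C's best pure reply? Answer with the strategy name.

If General C plays b1, General R's expected payoff is (1/8)·0 + (7/8)·(-2) = -7/4.
If General C plays b2, General R's expected payoff is (1/8)·(-4) + (7/8)·(-2) = -9/4.
If General C plays b3, General R's expected payoff is (1/8)·1 + (7/8)·4 = 29/8.
General C minimizes General R's payoff; the smallest is -9/4, so the best response is b2.

b2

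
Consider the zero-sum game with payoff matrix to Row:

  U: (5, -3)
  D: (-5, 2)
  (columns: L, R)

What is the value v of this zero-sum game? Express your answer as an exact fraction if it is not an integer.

Row minima: U → -3, D → -5; maximin = -3.
Column maxima: L → 5, R → 2; minimax = 2.
-3 ≠ 2, so there is no saddle point; optimal play is mixed.
Let Row play U with probability p. Expected payoff against L: 5p + (-5)(1−p) = 10p − 5; against R: (-3)p + 2(1−p) = −5p + 2.
Setting these equal: 10p − 5 = −5p + 2 ⇒ 15p = 7 ⇒ p = 7/15, and the value is (10)·(7/15) − 5 = -1/3.
For Column: with q = P(L), equating U's and D's payoffs gives 8q − 3 = −7q + 2 ⇒ q = 1/3.

-1/3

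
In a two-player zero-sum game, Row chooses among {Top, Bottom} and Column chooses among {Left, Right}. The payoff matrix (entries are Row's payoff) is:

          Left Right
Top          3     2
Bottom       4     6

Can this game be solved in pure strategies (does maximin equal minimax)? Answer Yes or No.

Yes

Row minima: Top → 2, Bottom → 4; maximin = 4.
Column maxima: Left → 4, Right → 6; minimax = 4.
maximin = minimax = 4, so a saddle point exists.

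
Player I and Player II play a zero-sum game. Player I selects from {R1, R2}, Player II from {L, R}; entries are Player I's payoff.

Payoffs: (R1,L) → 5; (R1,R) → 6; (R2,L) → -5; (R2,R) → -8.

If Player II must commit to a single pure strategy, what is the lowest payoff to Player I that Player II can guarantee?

Column maxima: L → 5, R → 6.
The smallest of these is 5.

5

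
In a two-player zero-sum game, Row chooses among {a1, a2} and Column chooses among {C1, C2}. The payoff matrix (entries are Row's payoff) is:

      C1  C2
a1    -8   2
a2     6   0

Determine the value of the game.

Row minima: a1 → -8, a2 → 0; maximin = 0.
Column maxima: C1 → 6, C2 → 2; minimax = 2.
0 ≠ 2, so there is no saddle point; optimal play is mixed.
Let Row play a1 with probability p. Expected payoff against C1: (-8)p + 6(1−p) = −14p + 6; against C2: 2p + 0(1−p) = 2p.
Setting these equal: −14p + 6 = 2p ⇒ −16p = -6 ⇒ p = 3/8, and the value is (-14)·(3/8) + 6 = 3/4.
For Column: with q = P(C1), equating a1's and a2's payoffs gives −10q + 2 = 6q ⇒ q = 1/8.

3/4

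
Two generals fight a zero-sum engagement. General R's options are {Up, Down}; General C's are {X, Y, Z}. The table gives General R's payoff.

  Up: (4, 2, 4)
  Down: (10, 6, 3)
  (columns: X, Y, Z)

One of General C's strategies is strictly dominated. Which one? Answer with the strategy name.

Y holds General R's payoff strictly below X in every row: 2 < 4, 6 < 10.
So X is strictly dominated for General C.

X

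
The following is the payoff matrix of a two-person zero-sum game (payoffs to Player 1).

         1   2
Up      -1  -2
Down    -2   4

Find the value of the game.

-8/7

Row minima: Up → -2, Down → -2; maximin = -2.
Column maxima: 1 → -1, 2 → 4; minimax = -1.
-2 ≠ -1, so there is no saddle point; optimal play is mixed.
Let Player 1 play Up with probability p. Expected payoff against 1: (-1)p + (-2)(1−p) = p − 2; against 2: (-2)p + 4(1−p) = −6p + 4.
Setting these equal: p − 2 = −6p + 4 ⇒ 7p = 6 ⇒ p = 6/7, and the value is (1)·(6/7) − 2 = -8/7.
For Player 2: with q = P(1), equating Up's and Down's payoffs gives q − 2 = −6q + 4 ⇒ q = 6/7.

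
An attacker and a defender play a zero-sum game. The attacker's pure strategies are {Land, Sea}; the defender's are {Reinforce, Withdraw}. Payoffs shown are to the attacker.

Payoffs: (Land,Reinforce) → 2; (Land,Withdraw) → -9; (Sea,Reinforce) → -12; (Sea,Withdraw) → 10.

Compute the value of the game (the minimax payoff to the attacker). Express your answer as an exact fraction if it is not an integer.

-8/3

Row minima: Land → -9, Sea → -12; maximin = -9.
Column maxima: Reinforce → 2, Withdraw → 10; minimax = 2.
-9 ≠ 2, so there is no saddle point; optimal play is mixed.
Let the attacker play Land with probability p. Expected payoff against Reinforce: 2p + (-12)(1−p) = 14p − 12; against Withdraw: (-9)p + 10(1−p) = −19p + 10.
Setting these equal: 14p − 12 = −19p + 10 ⇒ 33p = 22 ⇒ p = 2/3, and the value is (14)·(2/3) − 12 = -8/3.
For the defender: with q = P(Reinforce), equating Land's and Sea's payoffs gives 11q − 9 = −22q + 10 ⇒ q = 19/33.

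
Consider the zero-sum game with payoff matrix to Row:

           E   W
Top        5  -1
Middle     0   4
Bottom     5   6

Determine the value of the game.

Row minima: Top → -1, Middle → 0, Bottom → 5; maximin = 5.
Column maxima: E → 5, W → 6; minimax = 5.
Since maximin = minimax = 5, there is a saddle point and the value is 5.

5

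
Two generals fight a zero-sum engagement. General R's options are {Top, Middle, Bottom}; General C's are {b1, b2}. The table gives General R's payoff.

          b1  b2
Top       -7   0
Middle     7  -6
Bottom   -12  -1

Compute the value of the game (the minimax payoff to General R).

Row minima: Top → -7, Middle → -6, Bottom → -12; maximin = -6.
Column maxima: b1 → 7, b2 → 0; minimax = 0.
-6 ≠ 0, so there is no saddle point; optimal play is mixed.
Bottom is strictly dominated by Top, so General R never plays it.
On the remaining 2×2 (Top, Middle vs b1, b2):
Let General R play Top with probability p. Expected payoff against b1: (-7)p + 7(1−p) = −14p + 7; against b2: 0p + (-6)(1−p) = 6p − 6.
Setting these equal: −14p + 7 = 6p − 6 ⇒ −20p = -13 ⇒ p = 13/20, and the value is (-14)·(13/20) + 7 = -21/10.
For General C: with q = P(b1), equating Top's and Middle's payoffs gives −7q = 13q − 6 ⇒ q = 3/10.

-21/10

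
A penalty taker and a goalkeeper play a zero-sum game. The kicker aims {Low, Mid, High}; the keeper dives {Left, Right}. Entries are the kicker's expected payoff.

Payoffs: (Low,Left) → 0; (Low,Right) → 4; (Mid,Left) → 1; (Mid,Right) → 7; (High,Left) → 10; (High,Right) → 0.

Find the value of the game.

35/8

Row minima: Low → 0, Mid → 1, High → 0; maximin = 1.
Column maxima: Left → 10, Right → 7; minimax = 7.
1 ≠ 7, so there is no saddle point; optimal play is mixed.
Low is strictly dominated by Mid, so the kicker never plays it.
On the remaining 2×2 (Mid, High vs Left, Right):
Let the kicker play Mid with probability p. Expected payoff against Left: 1p + 10(1−p) = −9p + 10; against Right: 7p + 0(1−p) = 7p.
Setting these equal: −9p + 10 = 7p ⇒ −16p = -10 ⇒ p = 5/8, and the value is (-9)·(5/8) + 10 = 35/8.
For the keeper: with q = P(Left), equating Mid's and High's payoffs gives −6q + 7 = 10q ⇒ q = 7/16.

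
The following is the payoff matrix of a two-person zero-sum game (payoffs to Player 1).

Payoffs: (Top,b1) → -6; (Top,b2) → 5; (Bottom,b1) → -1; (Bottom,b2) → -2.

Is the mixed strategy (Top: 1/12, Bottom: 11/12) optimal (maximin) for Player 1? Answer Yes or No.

Against b1 this mix gives (1/12)·(-6) + (11/12)·(-1) = -17/12.
Against b2 this mix gives (1/12)·5 + (11/12)·(-2) = -17/12.
All of Player 2's active replies (b1, b2) yield -17/12, and no column does worse for Player 1. The mix makes Player 2 indifferent and guarantees -17/12, so it is optimal.

Yes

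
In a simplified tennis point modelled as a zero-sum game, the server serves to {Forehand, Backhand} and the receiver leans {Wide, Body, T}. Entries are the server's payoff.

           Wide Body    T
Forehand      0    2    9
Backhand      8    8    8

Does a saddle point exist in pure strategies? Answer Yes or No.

Yes

Row minima: Forehand → 0, Backhand → 8; maximin = 8.
Column maxima: Wide → 8, Body → 8, T → 9; minimax = 8.
maximin = minimax = 8, so a saddle point exists.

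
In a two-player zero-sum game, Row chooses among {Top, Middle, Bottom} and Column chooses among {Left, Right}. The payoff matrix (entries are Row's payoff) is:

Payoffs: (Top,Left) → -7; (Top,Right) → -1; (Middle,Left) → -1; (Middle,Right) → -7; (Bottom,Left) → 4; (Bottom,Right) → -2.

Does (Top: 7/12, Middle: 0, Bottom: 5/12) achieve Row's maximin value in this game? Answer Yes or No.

Against Left this mix gives (7/12)·(-7) + (5/12)·4 = -29/12.
Against Right this mix gives (7/12)·(-1) + (5/12)·(-2) = -17/12.
Column will play Left, holding Row to -29/12. Shifting weight toward the row that does better against Left would raise this floor (the equalizing mix achieves -3/2 against both Left and Right), so the proposed strategy is not optimal.

No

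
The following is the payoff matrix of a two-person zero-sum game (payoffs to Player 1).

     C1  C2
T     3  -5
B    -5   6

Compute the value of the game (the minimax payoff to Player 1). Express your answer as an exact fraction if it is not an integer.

-7/19

Row minima: T → -5, B → -5; maximin = -5.
Column maxima: C1 → 3, C2 → 6; minimax = 3.
-5 ≠ 3, so there is no saddle point; optimal play is mixed.
Let Player 1 play T with probability p. Expected payoff against C1: 3p + (-5)(1−p) = 8p − 5; against C2: (-5)p + 6(1−p) = −11p + 6.
Setting these equal: 8p − 5 = −11p + 6 ⇒ 19p = 11 ⇒ p = 11/19, and the value is (8)·(11/19) − 5 = -7/19.
For Player 2: with q = P(C1), equating T's and B's payoffs gives 8q − 5 = −11q + 6 ⇒ q = 11/19.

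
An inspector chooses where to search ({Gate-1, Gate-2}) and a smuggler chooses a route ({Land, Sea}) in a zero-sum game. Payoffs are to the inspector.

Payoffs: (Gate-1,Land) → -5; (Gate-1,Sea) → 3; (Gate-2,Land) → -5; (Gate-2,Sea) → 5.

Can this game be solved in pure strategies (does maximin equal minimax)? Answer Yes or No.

Yes

Row minima: Gate-1 → -5, Gate-2 → -5; maximin = -5.
Column maxima: Land → -5, Sea → 5; minimax = -5.
maximin = minimax = -5, so a saddle point exists.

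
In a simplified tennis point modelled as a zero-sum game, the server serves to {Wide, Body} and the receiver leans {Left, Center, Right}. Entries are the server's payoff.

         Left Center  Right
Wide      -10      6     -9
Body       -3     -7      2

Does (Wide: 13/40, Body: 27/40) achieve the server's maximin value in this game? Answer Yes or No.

Against Left this mix gives (13/40)·(-10) + (27/40)·(-3) = -211/40.
Against Center this mix gives (13/40)·6 + (27/40)·(-7) = -111/40.
Against Right this mix gives (13/40)·(-9) + (27/40)·2 = -63/40.
The receiver will play Left, holding the server to -211/40. Shifting weight toward the row that does better against Left would raise this floor (the equalizing mix achieves -22/5 against both Left and Center), so the proposed strategy is not optimal.

No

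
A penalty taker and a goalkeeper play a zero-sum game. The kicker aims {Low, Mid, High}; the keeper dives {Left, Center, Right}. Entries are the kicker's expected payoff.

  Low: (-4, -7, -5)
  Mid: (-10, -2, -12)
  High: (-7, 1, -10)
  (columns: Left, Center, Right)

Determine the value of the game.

Row minima: Low → -7, Mid → -12, High → -10; maximin = -7.
Column maxima: Left → -4, Center → 1, Right → -5; minimax = -5.
-7 ≠ -5, so there is no saddle point; optimal play is mixed.
Mid is strictly dominated by High, so the kicker never plays it.
Left is strictly dominated by Right (it gives the kicker strictly more in every row), so the keeper never plays it.
On the remaining 2×2 (Low, High vs Center, Right):
Let the kicker play Low with probability p. Expected payoff against Center: (-7)p + 1(1−p) = −8p + 1; against Right: (-5)p + (-10)(1−p) = 5p − 10.
Setting these equal: −8p + 1 = 5p − 10 ⇒ −13p = -11 ⇒ p = 11/13, and the value is (-8)·(11/13) + 1 = -75/13.
For the keeper: with q = P(Center), equating Low's and High's payoffs gives −2q − 5 = 11q − 10 ⇒ q = 5/13.

-75/13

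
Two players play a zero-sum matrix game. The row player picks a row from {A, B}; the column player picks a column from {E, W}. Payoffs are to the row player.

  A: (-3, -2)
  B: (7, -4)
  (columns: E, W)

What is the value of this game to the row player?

-13/6

Row minima: A → -3, B → -4; maximin = -3.
Column maxima: E → 7, W → -2; minimax = -2.
-3 ≠ -2, so there is no saddle point; optimal play is mixed.
Let the row player play A with probability p. Expected payoff against E: (-3)p + 7(1−p) = −10p + 7; against W: (-2)p + (-4)(1−p) = 2p − 4.
Setting these equal: −10p + 7 = 2p − 4 ⇒ −12p = -11 ⇒ p = 11/12, and the value is (-10)·(11/12) + 7 = -13/6.
For the column player: with q = P(E), equating A's and B's payoffs gives −q − 2 = 11q − 4 ⇒ q = 1/6.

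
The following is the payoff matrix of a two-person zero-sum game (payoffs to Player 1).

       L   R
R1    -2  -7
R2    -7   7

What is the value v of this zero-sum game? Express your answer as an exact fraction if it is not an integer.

Row minima: R1 → -7, R2 → -7; maximin = -7.
Column maxima: L → -2, R → 7; minimax = -2.
-7 ≠ -2, so there is no saddle point; optimal play is mixed.
Let Player 1 play R1 with probability p. Expected payoff against L: (-2)p + (-7)(1−p) = 5p − 7; against R: (-7)p + 7(1−p) = −14p + 7.
Setting these equal: 5p − 7 = −14p + 7 ⇒ 19p = 14 ⇒ p = 14/19, and the value is (5)·(14/19) − 7 = -63/19.
For Player 2: with q = P(L), equating R1's and R2's payoffs gives 5q − 7 = −14q + 7 ⇒ q = 14/19.

-63/19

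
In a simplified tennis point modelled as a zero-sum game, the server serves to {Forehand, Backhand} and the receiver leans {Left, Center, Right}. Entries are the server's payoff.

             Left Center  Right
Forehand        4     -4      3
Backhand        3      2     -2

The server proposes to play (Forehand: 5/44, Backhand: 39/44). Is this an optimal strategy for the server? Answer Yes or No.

Against Left this mix gives (5/44)·4 + (39/44)·3 = 137/44.
Against Center this mix gives (5/44)·(-4) + (39/44)·2 = 29/22.
Against Right this mix gives (5/44)·3 + (39/44)·(-2) = -63/44.
The receiver will play Right, holding the server to -63/44. Shifting weight toward the row that does better against Right would raise this floor (the equalizing mix achieves -2/11 against both Right and Center), so the proposed strategy is not optimal.

No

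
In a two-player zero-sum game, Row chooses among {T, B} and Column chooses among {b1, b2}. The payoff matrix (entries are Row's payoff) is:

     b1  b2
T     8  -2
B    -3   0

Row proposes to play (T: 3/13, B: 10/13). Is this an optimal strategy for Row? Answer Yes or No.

Against b1 this mix gives (3/13)·8 + (10/13)·(-3) = -6/13.
Against b2 this mix gives (3/13)·(-2) + (10/13)·0 = -6/13.
All of Column's active replies (b1, b2) yield -6/13, and no column does worse for Row. The mix makes Column indifferent and guarantees -6/13, so it is optimal.

Yes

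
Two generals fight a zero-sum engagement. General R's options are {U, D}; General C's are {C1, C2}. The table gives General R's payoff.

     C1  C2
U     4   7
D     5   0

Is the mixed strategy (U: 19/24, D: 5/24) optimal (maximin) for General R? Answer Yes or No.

Against C1 this mix gives (19/24)·4 + (5/24)·5 = 101/24.
Against C2 this mix gives (19/24)·7 + (5/24)·0 = 133/24.
General C will play C1, holding General R to 101/24. Shifting weight toward the row that does better against C1 would raise this floor (the equalizing mix achieves 35/8 against both C1 and C2), so the proposed strategy is not optimal.

No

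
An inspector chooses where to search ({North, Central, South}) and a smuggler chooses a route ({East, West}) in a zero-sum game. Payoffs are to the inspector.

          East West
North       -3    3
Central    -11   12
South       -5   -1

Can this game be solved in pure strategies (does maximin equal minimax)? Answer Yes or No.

Yes

Row minima: North → -3, Central → -11, South → -5; maximin = -3.
Column maxima: East → -3, West → 12; minimax = -3.
maximin = minimax = -3, so a saddle point exists.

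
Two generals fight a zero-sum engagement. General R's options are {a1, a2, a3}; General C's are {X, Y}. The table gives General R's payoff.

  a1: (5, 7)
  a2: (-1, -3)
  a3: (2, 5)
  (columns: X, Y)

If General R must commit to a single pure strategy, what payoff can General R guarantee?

5

Row minima: a1 → 5, a2 → -3, a3 → 2.
The best of these is 5.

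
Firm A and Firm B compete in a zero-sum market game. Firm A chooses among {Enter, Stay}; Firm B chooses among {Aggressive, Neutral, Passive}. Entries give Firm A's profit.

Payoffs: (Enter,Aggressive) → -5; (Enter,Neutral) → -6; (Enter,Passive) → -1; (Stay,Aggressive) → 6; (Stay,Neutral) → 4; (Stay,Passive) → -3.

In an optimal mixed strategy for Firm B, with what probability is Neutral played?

Row minima: Enter → -6, Stay → -3; maximin = -3.
Column maxima: Aggressive → 6, Neutral → 4, Passive → -1; minimax = -1.
-3 ≠ -1, so there is no saddle point; optimal play is mixed.
Aggressive is strictly dominated by Neutral (it gives Firm A strictly more in every row), so Firm B never plays it.
On the remaining 2×2 (Enter, Stay vs Neutral, Passive):
Let Firm A play Enter with probability p. Expected payoff against Neutral: (-6)p + 4(1−p) = −10p + 4; against Passive: (-1)p + (-3)(1−p) = 2p − 3.
Setting these equal: −10p + 4 = 2p − 3 ⇒ −12p = -7 ⇒ p = 7/12, and the value is (-10)·(7/12) + 4 = -11/6.
For Firm B: with q = P(Neutral), equating Enter's and Stay's payoffs gives −5q − 1 = 7q − 3 ⇒ q = 1/6.

1/6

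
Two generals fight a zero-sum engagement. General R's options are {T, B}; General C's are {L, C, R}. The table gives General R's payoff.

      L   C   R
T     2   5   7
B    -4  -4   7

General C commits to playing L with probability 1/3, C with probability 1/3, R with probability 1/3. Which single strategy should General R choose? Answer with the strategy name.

Expected payoff of T: (1/3)·2 + (1/3)·5 + (1/3)·7 = 14/3.
Expected payoff of B: (1/3)·(-4) + (1/3)·(-4) + (1/3)·7 = -1/3.
The largest is 14/3, so General R's best response is T.

T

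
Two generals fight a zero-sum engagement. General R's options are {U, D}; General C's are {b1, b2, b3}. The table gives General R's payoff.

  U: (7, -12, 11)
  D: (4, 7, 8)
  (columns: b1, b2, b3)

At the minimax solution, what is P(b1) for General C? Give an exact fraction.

19/22

Row minima: U → -12, D → 4; maximin = 4.
Column maxima: b1 → 7, b2 → 7, b3 → 11; minimax = 7.
4 ≠ 7, so there is no saddle point; optimal play is mixed.
b3 is strictly dominated by b1 (it gives General R strictly more in every row), so General C never plays it.
On the remaining 2×2 (U, D vs b1, b2):
Let General R play U with probability p. Expected payoff against b1: 7p + 4(1−p) = 3p + 4; against b2: (-12)p + 7(1−p) = −19p + 7.
Setting these equal: 3p + 4 = −19p + 7 ⇒ 22p = 3 ⇒ p = 3/22, and the value is (3)·(3/22) + 4 = 97/22.
For General C: with q = P(b1), equating U's and D's payoffs gives 19q − 12 = −3q + 7 ⇒ q = 19/22.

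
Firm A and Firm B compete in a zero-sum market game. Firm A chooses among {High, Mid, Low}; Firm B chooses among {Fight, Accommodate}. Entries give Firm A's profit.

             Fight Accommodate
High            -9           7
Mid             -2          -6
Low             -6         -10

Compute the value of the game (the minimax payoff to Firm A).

-17/5

Row minima: High → -9, Mid → -6, Low → -10; maximin = -6.
Column maxima: Fight → -2, Accommodate → 7; minimax = -2.
-6 ≠ -2, so there is no saddle point; optimal play is mixed.
Low is strictly dominated by Mid, so Firm A never plays it.
On the remaining 2×2 (High, Mid vs Fight, Accommodate):
Let Firm A play High with probability p. Expected payoff against Fight: (-9)p + (-2)(1−p) = −7p − 2; against Accommodate: 7p + (-6)(1−p) = 13p − 6.
Setting these equal: −7p − 2 = 13p − 6 ⇒ −20p = -4 ⇒ p = 1/5, and the value is (-7)·(1/5) − 2 = -17/5.
For Firm B: with q = P(Fight), equating High's and Mid's payoffs gives −16q + 7 = 4q − 6 ⇒ q = 13/20.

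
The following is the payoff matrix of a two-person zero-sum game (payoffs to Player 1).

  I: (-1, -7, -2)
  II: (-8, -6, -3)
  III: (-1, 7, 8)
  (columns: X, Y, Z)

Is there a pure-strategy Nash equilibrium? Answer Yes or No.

Row minima: I → -7, II → -8, III → -1; maximin = -1.
Column maxima: X → -1, Y → 7, Z → 8; minimax = -1.
maximin = minimax = -1, so a saddle point exists.

Yes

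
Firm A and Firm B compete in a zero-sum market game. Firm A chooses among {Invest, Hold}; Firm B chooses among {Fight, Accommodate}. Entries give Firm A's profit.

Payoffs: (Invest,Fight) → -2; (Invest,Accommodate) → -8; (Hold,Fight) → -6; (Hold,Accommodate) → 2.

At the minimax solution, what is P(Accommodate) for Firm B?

2/7

Row minima: Invest → -8, Hold → -6; maximin = -6.
Column maxima: Fight → -2, Accommodate → 2; minimax = -2.
-6 ≠ -2, so there is no saddle point; optimal play is mixed.
Let Firm A play Invest with probability p. Expected payoff against Fight: (-2)p + (-6)(1−p) = 4p − 6; against Accommodate: (-8)p + 2(1−p) = −10p + 2.
Setting these equal: 4p − 6 = −10p + 2 ⇒ 14p = 8 ⇒ p = 4/7, and the value is (4)·(4/7) − 6 = -26/7.
For Firm B: with q = P(Fight), equating Invest's and Hold's payoffs gives 6q − 8 = −8q + 2 ⇒ q = 5/7.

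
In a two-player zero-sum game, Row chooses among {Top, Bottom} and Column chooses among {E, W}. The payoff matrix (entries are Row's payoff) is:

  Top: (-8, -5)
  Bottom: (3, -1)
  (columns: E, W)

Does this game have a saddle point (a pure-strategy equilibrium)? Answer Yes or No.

Yes

Row minima: Top → -8, Bottom → -1; maximin = -1.
Column maxima: E → 3, W → -1; minimax = -1.
maximin = minimax = -1, so a saddle point exists.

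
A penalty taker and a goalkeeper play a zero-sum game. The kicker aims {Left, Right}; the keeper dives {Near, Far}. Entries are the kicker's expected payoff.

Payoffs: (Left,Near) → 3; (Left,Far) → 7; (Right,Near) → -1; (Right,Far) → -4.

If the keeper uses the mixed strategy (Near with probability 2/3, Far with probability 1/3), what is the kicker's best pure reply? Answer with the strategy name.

Expected payoff of Left: (2/3)·3 + (1/3)·7 = 13/3.
Expected payoff of Right: (2/3)·(-1) + (1/3)·(-4) = -2.
The largest is 13/3, so the kicker's best response is Left.

Left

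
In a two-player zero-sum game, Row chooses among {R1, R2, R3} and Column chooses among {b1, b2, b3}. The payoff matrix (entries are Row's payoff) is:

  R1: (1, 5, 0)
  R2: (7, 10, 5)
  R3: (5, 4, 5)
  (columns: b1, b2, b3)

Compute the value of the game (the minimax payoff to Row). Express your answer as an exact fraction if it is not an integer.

Row minima: R1 → 0, R2 → 5, R3 → 4; maximin = 5.
Column maxima: b1 → 7, b2 → 10, b3 → 5; minimax = 5.
Since maximin = minimax = 5, there is a saddle point and the value is 5.

5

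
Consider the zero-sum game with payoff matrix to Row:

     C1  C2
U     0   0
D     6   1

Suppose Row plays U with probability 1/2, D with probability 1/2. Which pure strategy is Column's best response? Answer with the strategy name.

C2

If Column plays C1, Row's expected payoff is (1/2)·0 + (1/2)·6 = 3.
If Column plays C2, Row's expected payoff is (1/2)·0 + (1/2)·1 = 1/2.
Column minimizes Row's payoff; the smallest is 1/2, so the best response is C2.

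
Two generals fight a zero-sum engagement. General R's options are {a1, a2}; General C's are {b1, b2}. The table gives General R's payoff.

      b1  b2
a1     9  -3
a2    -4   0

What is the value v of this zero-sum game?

-3/4

Row minima: a1 → -3, a2 → -4; maximin = -3.
Column maxima: b1 → 9, b2 → 0; minimax = 0.
-3 ≠ 0, so there is no saddle point; optimal play is mixed.
Let General R play a1 with probability p. Expected payoff against b1: 9p + (-4)(1−p) = 13p − 4; against b2: (-3)p + 0(1−p) = −3p.
Setting these equal: 13p − 4 = −3p ⇒ 16p = 4 ⇒ p = 1/4, and the value is (13)·(1/4) − 4 = -3/4.
For General C: with q = P(b1), equating a1's and a2's payoffs gives 12q − 3 = −4q ⇒ q = 3/16.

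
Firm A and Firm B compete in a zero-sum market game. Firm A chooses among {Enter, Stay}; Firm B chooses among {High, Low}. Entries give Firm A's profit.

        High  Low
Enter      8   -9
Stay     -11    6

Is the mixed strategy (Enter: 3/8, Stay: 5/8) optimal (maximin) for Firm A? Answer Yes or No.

Against High this mix gives (3/8)·8 + (5/8)·(-11) = -31/8.
Against Low this mix gives (3/8)·(-9) + (5/8)·6 = 3/8.
Firm B will play High, holding Firm A to -31/8. Shifting weight toward the row that does better against High would raise this floor (the equalizing mix achieves -3/2 against both High and Low), so the proposed strategy is not optimal.

No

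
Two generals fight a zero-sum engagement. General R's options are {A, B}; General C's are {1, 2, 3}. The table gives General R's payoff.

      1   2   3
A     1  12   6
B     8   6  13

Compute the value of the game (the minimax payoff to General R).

90/13

Row minima: A → 1, B → 6; maximin = 6.
Column maxima: 1 → 8, 2 → 12, 3 → 13; minimax = 8.
6 ≠ 8, so there is no saddle point; optimal play is mixed.
3 is strictly dominated by 1 (it gives General R strictly more in every row), so General C never plays it.
On the remaining 2×2 (A, B vs 1, 2):
Let General R play A with probability p. Expected payoff against 1: 1p + 8(1−p) = −7p + 8; against 2: 12p + 6(1−p) = 6p + 6.
Setting these equal: −7p + 8 = 6p + 6 ⇒ −13p = -2 ⇒ p = 2/13, and the value is (-7)·(2/13) + 8 = 90/13.
For General C: with q = P(1), equating A's and B's payoffs gives −11q + 12 = 2q + 6 ⇒ q = 6/13.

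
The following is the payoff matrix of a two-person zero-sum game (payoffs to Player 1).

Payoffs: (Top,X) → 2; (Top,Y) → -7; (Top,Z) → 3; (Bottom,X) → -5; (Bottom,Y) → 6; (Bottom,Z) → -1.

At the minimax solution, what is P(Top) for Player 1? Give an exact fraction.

Row minima: Top → -7, Bottom → -5; maximin = -5.
Column maxima: X → 2, Y → 6, Z → 3; minimax = 2.
-5 ≠ 2, so there is no saddle point; optimal play is mixed.
Z is strictly dominated by X (it gives Player 1 strictly more in every row), so Player 2 never plays it.
On the remaining 2×2 (Top, Bottom vs X, Y):
Let Player 1 play Top with probability p. Expected payoff against X: 2p + (-5)(1−p) = 7p − 5; against Y: (-7)p + 6(1−p) = −13p + 6.
Setting these equal: 7p − 5 = −13p + 6 ⇒ 20p = 11 ⇒ p = 11/20, and the value is (7)·(11/20) − 5 = -23/20.
For Player 2: with q = P(X), equating Top's and Bottom's payoffs gives 9q − 7 = −11q + 6 ⇒ q = 13/20.

11/20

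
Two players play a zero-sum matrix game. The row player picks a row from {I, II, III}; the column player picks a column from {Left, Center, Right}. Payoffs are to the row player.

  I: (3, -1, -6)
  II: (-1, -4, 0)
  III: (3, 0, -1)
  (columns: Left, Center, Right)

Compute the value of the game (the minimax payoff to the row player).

Row minima: I → -6, II → -4, III → -1; maximin = -1.
Column maxima: Left → 3, Center → 0, Right → 0; minimax = 0.
-1 ≠ 0, so there is no saddle point; optimal play is mixed.
Left is strictly dominated by Center (it gives the row player strictly more in every row), so the column player never plays it.
With Left eliminated, I is strictly dominated by III (III gives the row player strictly more in every remaining column), so the row player never plays it.
On the remaining 2×2 (II, III vs Center, Right):
Let the row player play II with probability p. Expected payoff against Center: (-4)p + 0(1−p) = −4p; against Right: 0p + (-1)(1−p) = p − 1.
Setting these equal: −4p = p − 1 ⇒ −5p = -1 ⇒ p = 1/5, and the value is (-4)·(1/5) = -4/5.
For the column player: with q = P(Center), equating II's and III's payoffs gives −4q = q − 1 ⇒ q = 1/5.

-4/5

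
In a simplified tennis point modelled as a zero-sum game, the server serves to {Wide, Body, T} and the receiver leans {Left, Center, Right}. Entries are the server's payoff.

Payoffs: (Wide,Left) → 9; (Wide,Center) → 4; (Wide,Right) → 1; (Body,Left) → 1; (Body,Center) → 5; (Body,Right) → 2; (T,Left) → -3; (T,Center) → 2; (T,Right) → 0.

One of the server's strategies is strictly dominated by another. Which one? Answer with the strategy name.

Wide gives a strictly higher payoff than T against every column: 9 > -3, 4 > 2, 1 > 0.
So T is strictly dominated and the server never plays it.

T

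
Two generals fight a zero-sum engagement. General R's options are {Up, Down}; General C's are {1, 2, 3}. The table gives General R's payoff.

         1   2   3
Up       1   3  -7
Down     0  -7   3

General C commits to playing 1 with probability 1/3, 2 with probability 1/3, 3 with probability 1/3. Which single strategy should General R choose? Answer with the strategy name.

Up

Expected payoff of Up: (1/3)·1 + (1/3)·3 + (1/3)·(-7) = -1.
Expected payoff of Down: (1/3)·0 + (1/3)·(-7) + (1/3)·3 = -4/3.
The largest is -1, so General R's best response is Up.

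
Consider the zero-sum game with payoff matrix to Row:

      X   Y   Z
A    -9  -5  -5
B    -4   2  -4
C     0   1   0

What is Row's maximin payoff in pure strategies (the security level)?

Row minima: A → -9, B → -4, C → 0.
The best of these is 0.

0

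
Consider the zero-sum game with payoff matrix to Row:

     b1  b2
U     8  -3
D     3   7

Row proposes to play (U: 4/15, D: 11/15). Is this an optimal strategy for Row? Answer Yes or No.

Against b1 this mix gives (4/15)·8 + (11/15)·3 = 13/3.
Against b2 this mix gives (4/15)·(-3) + (11/15)·7 = 13/3.
All of Column's active replies (b1, b2) yield 13/3, and no column does worse for Row. The mix makes Column indifferent and guarantees 13/3, so it is optimal.

Yes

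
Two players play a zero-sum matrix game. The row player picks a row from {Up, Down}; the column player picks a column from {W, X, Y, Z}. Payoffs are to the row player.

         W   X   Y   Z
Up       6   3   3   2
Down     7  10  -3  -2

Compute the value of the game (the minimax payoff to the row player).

2

Row minima: Up → 2, Down → -3; maximin = 2.
Column maxima: W → 7, X → 10, Y → 3, Z → 2; minimax = 2.
Since maximin = minimax = 2, there is a saddle point and the value is 2.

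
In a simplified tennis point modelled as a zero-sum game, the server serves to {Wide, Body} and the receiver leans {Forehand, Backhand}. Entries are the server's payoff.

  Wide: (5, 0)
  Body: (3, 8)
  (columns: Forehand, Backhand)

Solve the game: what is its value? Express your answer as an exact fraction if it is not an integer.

Row minima: Wide → 0, Body → 3; maximin = 3.
Column maxima: Forehand → 5, Backhand → 8; minimax = 5.
3 ≠ 5, so there is no saddle point; optimal play is mixed.
Let the server play Wide with probability p. Expected payoff against Forehand: 5p + 3(1−p) = 2p + 3; against Backhand: 0p + 8(1−p) = −8p + 8.
Setting these equal: 2p + 3 = −8p + 8 ⇒ 10p = 5 ⇒ p = 1/2, and the value is (2)·(1/2) + 3 = 4.
For the receiver: with q = P(Forehand), equating Wide's and Body's payoffs gives 5q = −5q + 8 ⇒ q = 4/5.

4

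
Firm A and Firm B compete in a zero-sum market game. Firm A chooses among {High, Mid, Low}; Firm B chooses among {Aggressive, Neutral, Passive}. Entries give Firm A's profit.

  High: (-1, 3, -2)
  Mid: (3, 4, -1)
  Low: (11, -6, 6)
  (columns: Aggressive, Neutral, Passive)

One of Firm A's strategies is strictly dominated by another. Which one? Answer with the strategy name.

Mid gives a strictly higher payoff than High against every column: 3 > -1, 4 > 3, -1 > -2.
So High is strictly dominated and Firm A never plays it.

High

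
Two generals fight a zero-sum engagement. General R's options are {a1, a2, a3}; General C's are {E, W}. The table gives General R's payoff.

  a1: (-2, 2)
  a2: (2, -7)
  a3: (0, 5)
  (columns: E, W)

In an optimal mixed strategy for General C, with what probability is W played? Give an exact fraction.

Row minima: a1 → -2, a2 → -7, a3 → 0; maximin = 0.
Column maxima: E → 2, W → 5; minimax = 2.
0 ≠ 2, so there is no saddle point; optimal play is mixed.
a1 is strictly dominated by a3, so General R never plays it.
On the remaining 2×2 (a2, a3 vs E, W):
Let General R play a2 with probability p. Expected payoff against E: 2p + 0(1−p) = 2p; against W: (-7)p + 5(1−p) = −12p + 5.
Setting these equal: 2p = −12p + 5 ⇒ 14p = 5 ⇒ p = 5/14, and the value is (2)·(5/14) = 5/7.
For General C: with q = P(E), equating a2's and a3's payoffs gives 9q − 7 = −5q + 5 ⇒ q = 6/7.

1/7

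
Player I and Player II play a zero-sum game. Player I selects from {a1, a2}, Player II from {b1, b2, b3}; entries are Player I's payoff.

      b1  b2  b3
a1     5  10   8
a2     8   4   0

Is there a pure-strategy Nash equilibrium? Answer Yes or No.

No

Row minima: a1 → 5, a2 → 0; maximin = 5.
Column maxima: b1 → 8, b2 → 10, b3 → 8; minimax = 8.
5 ≠ 8, so no pure-strategy equilibrium exists.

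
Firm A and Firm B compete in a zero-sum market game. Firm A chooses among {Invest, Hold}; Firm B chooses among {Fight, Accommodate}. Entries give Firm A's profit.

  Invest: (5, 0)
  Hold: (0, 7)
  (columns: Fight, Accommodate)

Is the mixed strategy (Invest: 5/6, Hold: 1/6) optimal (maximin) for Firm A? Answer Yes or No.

Against Fight this mix gives (5/6)·5 + (1/6)·0 = 25/6.
Against Accommodate this mix gives (5/6)·0 + (1/6)·7 = 7/6.
Firm B will play Accommodate, holding Firm A to 7/6. Shifting weight toward the row that does better against Accommodate would raise this floor (the equalizing mix achieves 35/12 against both Accommodate and Fight), so the proposed strategy is not optimal.

No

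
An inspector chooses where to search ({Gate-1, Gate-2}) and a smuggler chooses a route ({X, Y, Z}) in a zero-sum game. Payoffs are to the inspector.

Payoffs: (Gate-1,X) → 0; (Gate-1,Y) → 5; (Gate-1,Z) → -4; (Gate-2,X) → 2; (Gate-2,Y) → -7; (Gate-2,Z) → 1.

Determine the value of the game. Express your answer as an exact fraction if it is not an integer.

-23/17

Row minima: Gate-1 → -4, Gate-2 → -7; maximin = -4.
Column maxima: X → 2, Y → 5, Z → 1; minimax = 1.
-4 ≠ 1, so there is no saddle point; optimal play is mixed.
X is strictly dominated by Z (it gives the inspector strictly more in every row), so the smuggler never plays it.
On the remaining 2×2 (Gate-1, Gate-2 vs Y, Z):
Let the inspector play Gate-1 with probability p. Expected payoff against Y: 5p + (-7)(1−p) = 12p − 7; against Z: (-4)p + 1(1−p) = −5p + 1.
Setting these equal: 12p − 7 = −5p + 1 ⇒ 17p = 8 ⇒ p = 8/17, and the value is (12)·(8/17) − 7 = -23/17.
For the smuggler: with q = P(Y), equating Gate-1's and Gate-2's payoffs gives 9q − 4 = −8q + 1 ⇒ q = 5/17.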